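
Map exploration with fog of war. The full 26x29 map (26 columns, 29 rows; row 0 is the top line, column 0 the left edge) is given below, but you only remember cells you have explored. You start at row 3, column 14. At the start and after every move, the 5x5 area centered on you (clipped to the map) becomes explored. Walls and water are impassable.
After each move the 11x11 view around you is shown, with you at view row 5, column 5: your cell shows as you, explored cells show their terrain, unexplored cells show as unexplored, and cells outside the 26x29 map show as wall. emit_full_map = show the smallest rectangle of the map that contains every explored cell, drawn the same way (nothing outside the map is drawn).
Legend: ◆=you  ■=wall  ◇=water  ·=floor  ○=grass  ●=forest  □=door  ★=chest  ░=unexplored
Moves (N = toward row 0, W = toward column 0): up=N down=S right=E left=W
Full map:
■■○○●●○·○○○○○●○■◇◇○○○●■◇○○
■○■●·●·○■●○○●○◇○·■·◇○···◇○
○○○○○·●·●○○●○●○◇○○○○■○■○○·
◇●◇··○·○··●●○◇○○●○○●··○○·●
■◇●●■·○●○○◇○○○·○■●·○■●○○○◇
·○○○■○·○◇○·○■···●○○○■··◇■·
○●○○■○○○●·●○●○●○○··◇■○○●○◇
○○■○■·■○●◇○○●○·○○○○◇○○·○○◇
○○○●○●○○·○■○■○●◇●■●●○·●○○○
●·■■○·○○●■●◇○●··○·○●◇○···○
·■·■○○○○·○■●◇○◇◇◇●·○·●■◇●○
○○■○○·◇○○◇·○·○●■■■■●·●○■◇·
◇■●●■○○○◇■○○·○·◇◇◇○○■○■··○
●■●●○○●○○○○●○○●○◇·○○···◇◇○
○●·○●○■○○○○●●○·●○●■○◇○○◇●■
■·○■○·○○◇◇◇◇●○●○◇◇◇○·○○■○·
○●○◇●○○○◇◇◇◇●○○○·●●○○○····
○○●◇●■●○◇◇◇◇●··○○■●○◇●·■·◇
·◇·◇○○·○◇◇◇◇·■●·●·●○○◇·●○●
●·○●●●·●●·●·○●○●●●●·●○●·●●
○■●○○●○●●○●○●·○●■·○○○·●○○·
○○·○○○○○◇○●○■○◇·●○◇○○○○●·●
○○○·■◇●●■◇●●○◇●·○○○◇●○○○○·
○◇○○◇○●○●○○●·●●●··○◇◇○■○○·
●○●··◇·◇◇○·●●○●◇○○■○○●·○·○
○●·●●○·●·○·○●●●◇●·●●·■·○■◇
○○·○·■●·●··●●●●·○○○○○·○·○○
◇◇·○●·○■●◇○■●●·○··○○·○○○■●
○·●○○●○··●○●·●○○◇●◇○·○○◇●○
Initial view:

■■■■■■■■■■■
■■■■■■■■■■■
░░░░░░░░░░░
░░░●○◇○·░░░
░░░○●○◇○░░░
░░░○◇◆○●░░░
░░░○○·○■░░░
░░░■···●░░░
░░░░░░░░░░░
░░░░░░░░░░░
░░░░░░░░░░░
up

■■■■■■■■■■■
■■■■■■■■■■■
■■■■■■■■■■■
░░░○●○■◇░░░
░░░●○◇○·░░░
░░░○●◆◇○░░░
░░░○◇○○●░░░
░░░○○·○■░░░
░░░■···●░░░
░░░░░░░░░░░
░░░░░░░░░░░

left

■■■■■■■■■■■
■■■■■■■■■■■
■■■■■■■■■■■
░░░○○●○■◇░░
░░░○●○◇○·░░
░░░●○◆○◇○░░
░░░●○◇○○●░░
░░░○○○·○■░░
░░░░■···●░░
░░░░░░░░░░░
░░░░░░░░░░░

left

■■■■■■■■■■■
■■■■■■■■■■■
■■■■■■■■■■■
░░░○○○●○■◇░
░░░○○●○◇○·░
░░░○●◆●○◇○░
░░░●●○◇○○●░
░░░◇○○○·○■░
░░░░░■···●░
░░░░░░░░░░░
░░░░░░░░░░░

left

■■■■■■■■■■■
■■■■■■■■■■■
■■■■■■■■■■■
░░░○○○○●○■◇
░░░●○○●○◇○·
░░░○○◆○●○◇○
░░░·●●○◇○○●
░░░○◇○○○·○■
░░░░░░■···●
░░░░░░░░░░░
░░░░░░░░░░░

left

■■■■■■■■■■■
■■■■■■■■■■■
■■■■■■■■■■■
░░░○○○○○●○■
░░░■●○○●○◇○
░░░●○◆●○●○◇
░░░··●●○◇○○
░░░○○◇○○○·○
░░░░░░░■···
░░░░░░░░░░░
░░░░░░░░░░░

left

■■■■■■■■■■■
■■■■■■■■■■■
■■■■■■■■■■■
░░░·○○○○○●○
░░░○■●○○●○◇
░░░·●◆○●○●○
░░░○··●●○◇○
░░░●○○◇○○○·
░░░░░░░░■··
░░░░░░░░░░░
░░░░░░░░░░░

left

■■■■■■■■■■■
■■■■■■■■■■■
■■■■■■■■■■■
░░░○·○○○○○●
░░░·○■●○○●○
░░░●·◆○○●○●
░░░·○··●●○◇
░░░○●○○◇○○○
░░░░░░░░░■·
░░░░░░░░░░░
░░░░░░░░░░░

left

■■■■■■■■■■■
■■■■■■■■■■■
■■■■■■■■■■■
░░░●○·○○○○○
░░░●·○■●○○●
░░░·●◆●○○●○
░░░○·○··●●○
░░░·○●○○◇○○
░░░░░░░░░░■
░░░░░░░░░░░
░░░░░░░░░░░

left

■■■■■■■■■■■
■■■■■■■■■■■
■■■■■■■■■■■
░░░●●○·○○○○
░░░·●·○■●○○
░░░○·◆·●○○●
░░░·○·○··●●
░░░■·○●○○◇○
░░░░░░░░░░░
░░░░░░░░░░░
░░░░░░░░░░░

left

■■■■■■■■■■■
■■■■■■■■■■■
■■■■■■■■■■■
░░░○●●○·○○○
░░░●·●·○■●○
░░░○○◆●·●○○
░░░··○·○··●
░░░●■·○●○○◇
░░░░░░░░░░░
░░░░░░░░░░░
░░░░░░░░░░░

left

■■■■■■■■■■■
■■■■■■■■■■■
■■■■■■■■■■■
■░░○○●●○·○○
■░░■●·●·○■●
■░░○○◆·●·●○
■░░◇··○·○··
■░░●●■·○●○○
■░░░░░░░░░░
■░░░░░░░░░░
■░░░░░░░░░░

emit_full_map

○○●●○·○○○○○●○■◇
■●·●·○■●○○●○◇○·
○○◆·●·●○○●○●○◇○
◇··○·○··●●○◇○○●
●●■·○●○○◇○○○·○■
░░░░░░░░░░■···●

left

■■■■■■■■■■■
■■■■■■■■■■■
■■■■■■■■■■■
■■░■○○●●○·○
■■░○■●·●·○■
■■░○○◆○·●·●
■■░●◇··○·○·
■■░◇●●■·○●○
■■░░░░░░░░░
■■░░░░░░░░░
■■░░░░░░░░░

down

■■■■■■■■■■■
■■■■■■■■■■■
■■░■○○●●○·○
■■░○■●·●·○■
■■░○○○○·●·●
■■░●◇◆·○·○·
■■░◇●●■·○●○
■■░○○○■○░░░
■■░░░░░░░░░
■■░░░░░░░░░
■■░░░░░░░░░

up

■■■■■■■■■■■
■■■■■■■■■■■
■■■■■■■■■■■
■■░■○○●●○·○
■■░○■●·●·○■
■■░○○◆○·●·●
■■░●◇··○·○·
■■░◇●●■·○●○
■■░○○○■○░░░
■■░░░░░░░░░
■■░░░░░░░░░

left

■■■■■■■■■■■
■■■■■■■■■■■
■■■■■■■■■■■
■■■■■○○●●○·
■■■■○■●·●·○
■■■○○◆○○·●·
■■■◇●◇··○·○
■■■■◇●●■·○●
■■■░○○○■○░░
■■■░░░░░░░░
■■■░░░░░░░░

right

■■■■■■■■■■■
■■■■■■■■■■■
■■■■■■■■■■■
■■■■○○●●○·○
■■■○■●·●·○■
■■○○○◆○·●·●
■■◇●◇··○·○·
■■■◇●●■·○●○
■■░○○○■○░░░
■■░░░░░░░░░
■■░░░░░░░░░

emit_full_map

■■○○●●○·○○○○○●○■◇
■○■●·●·○■●○○●○◇○·
○○○◆○·●·●○○●○●○◇○
◇●◇··○·○··●●○◇○○●
■◇●●■·○●○○◇○○○·○■
░○○○■○░░░░░░■···●

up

■■■■■■■■■■■
■■■■■■■■■■■
■■■■■■■■■■■
■■■■■■■■■■■
■■■■○○●●○·○
■■■○■◆·●·○■
■■○○○○○·●·●
■■◇●◇··○·○·
■■■◇●●■·○●○
■■░○○○■○░░░
■■░░░░░░░░░

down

■■■■■■■■■■■
■■■■■■■■■■■
■■■■■■■■■■■
■■■■○○●●○·○
■■■○■●·●·○■
■■○○○◆○·●·●
■■◇●◇··○·○·
■■■◇●●■·○●○
■■░○○○■○░░░
■■░░░░░░░░░
■■░░░░░░░░░

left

■■■■■■■■■■■
■■■■■■■■■■■
■■■■■■■■■■■
■■■■■○○●●○·
■■■■○■●·●·○
■■■○○◆○○·●·
■■■◇●◇··○·○
■■■■◇●●■·○●
■■■░○○○■○░░
■■■░░░░░░░░
■■■░░░░░░░░


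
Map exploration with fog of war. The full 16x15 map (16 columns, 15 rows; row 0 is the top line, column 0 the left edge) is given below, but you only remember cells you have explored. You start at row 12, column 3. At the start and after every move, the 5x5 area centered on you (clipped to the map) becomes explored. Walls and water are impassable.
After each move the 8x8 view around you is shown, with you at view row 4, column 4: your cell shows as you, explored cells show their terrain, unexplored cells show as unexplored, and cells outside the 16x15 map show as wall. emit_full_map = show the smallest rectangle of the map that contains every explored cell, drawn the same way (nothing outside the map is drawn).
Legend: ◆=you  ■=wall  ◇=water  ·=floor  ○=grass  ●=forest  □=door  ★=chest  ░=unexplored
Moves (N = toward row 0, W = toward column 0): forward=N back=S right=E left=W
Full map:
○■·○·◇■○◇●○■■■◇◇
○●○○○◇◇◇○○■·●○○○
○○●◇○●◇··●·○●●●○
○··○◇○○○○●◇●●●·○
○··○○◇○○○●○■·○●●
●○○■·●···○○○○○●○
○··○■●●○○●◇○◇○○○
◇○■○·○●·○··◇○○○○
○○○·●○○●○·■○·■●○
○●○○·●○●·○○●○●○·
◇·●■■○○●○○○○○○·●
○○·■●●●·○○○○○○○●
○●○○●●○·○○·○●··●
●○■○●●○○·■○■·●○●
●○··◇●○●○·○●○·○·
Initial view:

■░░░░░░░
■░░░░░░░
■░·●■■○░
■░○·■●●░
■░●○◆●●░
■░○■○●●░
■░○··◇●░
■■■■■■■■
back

■░░░░░░░
■░·●■■○░
■░○·■●●░
■░●○○●●░
■░○■◆●●░
■░○··◇●░
■■■■■■■■
■■■■■■■■

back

■░·●■■○░
■░○·■●●░
■░●○○●●░
■░○■○●●░
■░○·◆◇●░
■■■■■■■■
■■■■■■■■
■■■■■■■■

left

■■░·●■■○
■■░○·■●●
■■○●○○●●
■■●○■○●●
■■●○◆·◇●
■■■■■■■■
■■■■■■■■
■■■■■■■■

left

■■■░·●■■
■■■░○·■●
■■■○●○○●
■■■●○■○●
■■■●◆··◇
■■■■■■■■
■■■■■■■■
■■■■■■■■

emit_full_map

░·●■■○
░○·■●●
○●○○●●
●○■○●●
●◆··◇●

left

■■■■░·●■
■■■■░○·■
■■■■○●○○
■■■■●○■○
■■■■◆○··
■■■■■■■■
■■■■■■■■
■■■■■■■■

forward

■■■■░░░░
■■■■░·●■
■■■■○○·■
■■■■○●○○
■■■■◆○■○
■■■■●○··
■■■■■■■■
■■■■■■■■

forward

■■■■░░░░
■■■■░░░░
■■■■◇·●■
■■■■○○·■
■■■■◆●○○
■■■■●○■○
■■■■●○··
■■■■■■■■

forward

■■■■░░░░
■■■■░░░░
■■■■○●○░
■■■■◇·●■
■■■■◆○·■
■■■■○●○○
■■■■●○■○
■■■■●○··

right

■■■░░░░░
■■■░░░░░
■■■○●○○░
■■■◇·●■■
■■■○◆·■●
■■■○●○○●
■■■●○■○●
■■■●○··◇

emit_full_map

○●○○░░
◇·●■■○
○◆·■●●
○●○○●●
●○■○●●
●○··◇●

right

■■░░░░░░
■■░░░░░░
■■○●○○·░
■■◇·●■■○
■■○○◆■●●
■■○●○○●●
■■●○■○●●
■■●○··◇●

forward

■■░░░░░░
■■░░░░░░
■■○○○·●░
■■○●○○·░
■■◇·◆■■○
■■○○·■●●
■■○●○○●●
■■●○■○●●

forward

■■░░░░░░
■■░░░░░░
■■◇○■○·░
■■○○○·●░
■■○●◆○·░
■■◇·●■■○
■■○○·■●●
■■○●○○●●

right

■░░░░░░░
■░░░░░░░
■◇○■○·○░
■○○○·●○░
■○●○◆·●░
■◇·●■■○░
■○○·■●●░
■○●○○●●░

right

░░░░░░░░
░░░░░░░░
◇○■○·○●░
○○○·●○○░
○●○○◆●○░
◇·●■■○○░
○○·■●●●░
○●○○●●░░

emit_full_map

◇○■○·○●
○○○·●○○
○●○○◆●○
◇·●■■○○
○○·■●●●
○●○○●●░
●○■○●●░
●○··◇●░

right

░░░░░░░░
░░░░░░░░
○■○·○●·░
○○·●○○●░
●○○·◆○●░
·●■■○○●░
○·■●●●·░
●○○●●░░░

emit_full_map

◇○■○·○●·
○○○·●○○●
○●○○·◆○●
◇·●■■○○●
○○·■●●●·
○●○○●●░░
●○■○●●░░
●○··◇●░░


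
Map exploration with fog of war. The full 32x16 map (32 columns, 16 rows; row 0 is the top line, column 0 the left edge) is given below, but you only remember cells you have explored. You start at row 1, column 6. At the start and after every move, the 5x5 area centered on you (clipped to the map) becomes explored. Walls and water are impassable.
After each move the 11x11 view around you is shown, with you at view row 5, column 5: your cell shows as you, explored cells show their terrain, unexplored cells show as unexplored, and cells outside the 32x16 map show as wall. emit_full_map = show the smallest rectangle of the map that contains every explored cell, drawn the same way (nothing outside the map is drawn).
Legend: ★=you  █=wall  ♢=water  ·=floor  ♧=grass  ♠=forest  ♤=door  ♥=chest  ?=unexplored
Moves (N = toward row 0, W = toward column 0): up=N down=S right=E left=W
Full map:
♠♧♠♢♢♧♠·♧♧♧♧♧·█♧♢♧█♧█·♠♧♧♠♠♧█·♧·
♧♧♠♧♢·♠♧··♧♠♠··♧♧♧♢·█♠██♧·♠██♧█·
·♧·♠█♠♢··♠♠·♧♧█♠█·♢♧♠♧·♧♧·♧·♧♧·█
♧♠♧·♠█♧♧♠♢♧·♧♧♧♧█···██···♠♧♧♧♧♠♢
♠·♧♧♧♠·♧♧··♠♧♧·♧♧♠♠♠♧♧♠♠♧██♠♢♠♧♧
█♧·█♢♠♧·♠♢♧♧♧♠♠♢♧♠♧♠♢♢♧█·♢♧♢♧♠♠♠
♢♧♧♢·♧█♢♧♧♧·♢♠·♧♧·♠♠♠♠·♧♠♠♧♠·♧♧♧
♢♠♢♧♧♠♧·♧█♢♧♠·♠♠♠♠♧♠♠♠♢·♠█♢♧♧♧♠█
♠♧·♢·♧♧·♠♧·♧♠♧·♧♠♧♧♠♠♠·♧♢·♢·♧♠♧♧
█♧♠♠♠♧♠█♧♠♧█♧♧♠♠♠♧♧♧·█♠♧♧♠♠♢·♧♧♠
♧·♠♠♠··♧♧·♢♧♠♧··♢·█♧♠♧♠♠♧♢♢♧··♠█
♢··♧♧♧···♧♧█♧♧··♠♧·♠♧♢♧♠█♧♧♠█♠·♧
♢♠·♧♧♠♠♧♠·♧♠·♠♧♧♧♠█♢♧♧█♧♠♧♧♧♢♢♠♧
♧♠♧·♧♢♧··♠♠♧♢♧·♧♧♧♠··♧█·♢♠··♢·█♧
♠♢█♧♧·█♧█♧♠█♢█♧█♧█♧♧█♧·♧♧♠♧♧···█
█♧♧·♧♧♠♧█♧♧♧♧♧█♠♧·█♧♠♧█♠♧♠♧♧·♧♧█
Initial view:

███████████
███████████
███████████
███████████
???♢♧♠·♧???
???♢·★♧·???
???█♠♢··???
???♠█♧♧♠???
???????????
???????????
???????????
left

███████████
███████████
███████████
███████████
???♢♢♧♠·♧??
???♧♢★♠♧·??
???♠█♠♢··??
???·♠█♧♧♠??
???????????
???????????
???????????

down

███████████
███████████
███████████
???♢♢♧♠·♧??
???♧♢·♠♧·??
???♠█★♢··??
???·♠█♧♧♠??
???♧♧♠·♧???
???????????
???????????
???????????

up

███████████
███████████
███████████
███████████
???♢♢♧♠·♧??
???♧♢★♠♧·??
???♠█♠♢··??
???·♠█♧♧♠??
???♧♧♠·♧???
???????????
???????????

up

███████████
███████████
███████████
███████████
███████████
???♢♢★♠·♧??
???♧♢·♠♧·??
???♠█♠♢··??
???·♠█♧♧♠??
???♧♧♠·♧???
???????????

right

███████████
███████████
███████████
███████████
███████████
??♢♢♧★·♧???
??♧♢·♠♧·???
??♠█♠♢··???
??·♠█♧♧♠???
??♧♧♠·♧????
???????????

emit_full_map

♢♢♧★·♧
♧♢·♠♧·
♠█♠♢··
·♠█♧♧♠
♧♧♠·♧?

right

███████████
███████████
███████████
███████████
███████████
?♢♢♧♠★♧♧???
?♧♢·♠♧··???
?♠█♠♢··♠???
?·♠█♧♧♠????
?♧♧♠·♧?????
???????????

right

███████████
███████████
███████████
███████████
███████████
♢♢♧♠·★♧♧???
♧♢·♠♧··♧???
♠█♠♢··♠♠???
·♠█♧♧♠?????
♧♧♠·♧??????
???????????

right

███████████
███████████
███████████
███████████
███████████
♢♧♠·♧★♧♧???
♢·♠♧··♧♠???
█♠♢··♠♠·???
♠█♧♧♠??????
♧♠·♧???????
???????????

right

███████████
███████████
███████████
███████████
███████████
♧♠·♧♧★♧♧???
·♠♧··♧♠♠???
♠♢··♠♠·♧???
█♧♧♠???????
♠·♧????????
???????????

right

███████████
███████████
███████████
███████████
███████████
♠·♧♧♧★♧·???
♠♧··♧♠♠·???
♢··♠♠·♧♧???
♧♧♠????????
·♧?????????
???????????

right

███████████
███████████
███████████
███████████
███████████
·♧♧♧♧★·█???
♧··♧♠♠··???
··♠♠·♧♧█???
♧♠?????????
♧??????????
???????????

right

███████████
███████████
███████████
███████████
███████████
♧♧♧♧♧★█♧???
··♧♠♠··♧???
·♠♠·♧♧█♠???
♠??????????
???????????
???????????

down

███████████
███████████
███████████
███████████
♧♧♧♧♧·█♧???
··♧♠♠★·♧???
·♠♠·♧♧█♠???
♠??·♧♧♧♧???
???????????
???????????
???????????

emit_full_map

♢♢♧♠·♧♧♧♧♧·█♧
♧♢·♠♧··♧♠♠★·♧
♠█♠♢··♠♠·♧♧█♠
·♠█♧♧♠??·♧♧♧♧
♧♧♠·♧????????

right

███████████
███████████
███████████
███████████
♧♧♧♧·█♧♢???
·♧♠♠·★♧♧???
♠♠·♧♧█♠█???
??·♧♧♧♧█???
???????????
???????????
???????????

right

███████████
███████████
███████████
███████████
♧♧♧·█♧♢♧???
♧♠♠··★♧♧???
♠·♧♧█♠█·???
?·♧♧♧♧█·???
???????????
???????????
???????????

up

███████████
███████████
███████████
███████████
███████████
♧♧♧·█★♢♧???
♧♠♠··♧♧♧???
♠·♧♧█♠█·???
?·♧♧♧♧█·???
???????????
???????????

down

███████████
███████████
███████████
███████████
♧♧♧·█♧♢♧???
♧♠♠··★♧♧???
♠·♧♧█♠█·???
?·♧♧♧♧█·???
???????????
???????????
???????????

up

███████████
███████████
███████████
███████████
███████████
♧♧♧·█★♢♧???
♧♠♠··♧♧♧???
♠·♧♧█♠█·???
?·♧♧♧♧█·???
???????????
???????????

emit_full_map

♢♢♧♠·♧♧♧♧♧·█★♢♧
♧♢·♠♧··♧♠♠··♧♧♧
♠█♠♢··♠♠·♧♧█♠█·
·♠█♧♧♠??·♧♧♧♧█·
♧♧♠·♧??????????


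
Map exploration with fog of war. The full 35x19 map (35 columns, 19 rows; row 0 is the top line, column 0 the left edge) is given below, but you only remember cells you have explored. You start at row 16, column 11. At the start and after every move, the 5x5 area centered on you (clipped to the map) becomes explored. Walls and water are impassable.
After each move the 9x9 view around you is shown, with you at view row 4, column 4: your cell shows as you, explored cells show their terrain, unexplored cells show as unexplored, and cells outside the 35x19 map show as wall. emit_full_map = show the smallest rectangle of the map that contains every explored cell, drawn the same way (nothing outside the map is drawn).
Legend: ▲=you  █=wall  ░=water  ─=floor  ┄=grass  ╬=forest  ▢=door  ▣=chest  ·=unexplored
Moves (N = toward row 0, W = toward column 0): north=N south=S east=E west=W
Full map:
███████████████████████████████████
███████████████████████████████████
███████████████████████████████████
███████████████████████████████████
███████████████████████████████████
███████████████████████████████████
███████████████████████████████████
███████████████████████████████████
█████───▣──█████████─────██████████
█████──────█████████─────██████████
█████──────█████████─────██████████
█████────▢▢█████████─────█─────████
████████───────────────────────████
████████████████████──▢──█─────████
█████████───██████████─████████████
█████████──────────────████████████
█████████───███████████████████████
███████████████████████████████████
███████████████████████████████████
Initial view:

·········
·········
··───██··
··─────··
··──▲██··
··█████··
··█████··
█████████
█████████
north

·········
·········
··█████··
··───██··
··──▲──··
··───██··
··█████··
··█████··
█████████

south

·········
··█████··
··───██··
··─────··
··──▲██··
··█████··
··█████··
█████████
█████████

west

·········
···█████·
··█───██·
··█─────·
··█─▲─██·
··██████·
··██████·
█████████
█████████

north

·········
·········
··██████·
··█───██·
··█─▲───·
··█───██·
··██████·
··██████·
█████████

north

·········
·········
··─────··
··██████·
··█─▲─██·
··█─────·
··█───██·
··██████·
··██████·

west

·········
·········
··█─────·
··███████
··██▲──██
··██─────
··██───██
···██████
···██████

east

·········
·········
·█─────··
·███████·
·██─▲─██·
·██─────·
·██───██·
··██████·
··██████·

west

·········
·········
··█─────·
··███████
··██▲──██
··██─────
··██───██
···██████
···██████

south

·········
··█─────·
··███████
··██───██
··██▲────
··██───██
··███████
···██████
█████████

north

·········
·········
··█─────·
··███████
··██▲──██
··██─────
··██───██
··███████
···██████

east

·········
·········
·█─────··
·███████·
·██─▲─██·
·██─────·
·██───██·
·███████·
··██████·

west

·········
·········
··█─────·
··███████
··██▲──██
··██─────
··██───██
··███████
···██████

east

·········
·········
·█─────··
·███████·
·██─▲─██·
·██─────·
·██───██·
·███████·
··██████·

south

·········
·█─────··
·███████·
·██───██·
·██─▲───·
·██───██·
·███████·
··██████·
█████████

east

·········
█─────···
███████··
██───██··
██──▲──··
██───██··
███████··
·██████··
█████████

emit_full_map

█─────·
███████
██───██
██──▲──
██───██
███████
·██████

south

█─────···
███████··
██───██··
██─────··
██──▲██··
███████··
·██████··
█████████
█████████

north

·········
█─────···
███████··
██───██··
██──▲──··
██───██··
███████··
·██████··
█████████

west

·········
·█─────··
·███████·
·██───██·
·██─▲───·
·██───██·
·███████·
··██████·
█████████

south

·█─────··
·███████·
·██───██·
·██─────·
·██─▲─██·
·███████·
··██████·
█████████
█████████

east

█─────···
███████··
██───██··
██─────··
██──▲██··
███████··
·██████··
█████████
█████████


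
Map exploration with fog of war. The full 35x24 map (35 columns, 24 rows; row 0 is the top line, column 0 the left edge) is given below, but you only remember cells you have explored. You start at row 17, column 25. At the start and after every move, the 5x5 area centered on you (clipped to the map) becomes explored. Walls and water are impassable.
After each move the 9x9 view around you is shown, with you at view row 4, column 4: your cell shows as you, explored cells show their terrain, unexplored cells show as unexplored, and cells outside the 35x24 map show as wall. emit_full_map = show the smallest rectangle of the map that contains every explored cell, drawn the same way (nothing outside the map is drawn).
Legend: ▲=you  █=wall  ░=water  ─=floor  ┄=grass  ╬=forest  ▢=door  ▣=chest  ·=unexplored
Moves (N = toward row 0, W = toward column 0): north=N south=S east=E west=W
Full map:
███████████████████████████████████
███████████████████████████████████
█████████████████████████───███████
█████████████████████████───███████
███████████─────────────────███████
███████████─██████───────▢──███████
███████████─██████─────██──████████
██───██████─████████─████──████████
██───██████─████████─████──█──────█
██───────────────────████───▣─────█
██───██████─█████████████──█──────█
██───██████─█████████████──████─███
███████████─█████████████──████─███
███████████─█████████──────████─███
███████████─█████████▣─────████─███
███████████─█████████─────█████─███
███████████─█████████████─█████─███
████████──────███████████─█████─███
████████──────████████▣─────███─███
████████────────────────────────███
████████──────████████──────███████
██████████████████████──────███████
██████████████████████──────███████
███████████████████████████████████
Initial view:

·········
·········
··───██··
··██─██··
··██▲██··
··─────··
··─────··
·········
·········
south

·········
··───██··
··██─██··
··██─██··
··──▲──··
··─────··
··─────··
·········
·········

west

·········
···───██·
··███─██·
··███─██·
··▣─▲───·
··──────·
··──────·
·········
·········

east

·········
··───██··
·███─██··
·███─██··
·▣──▲──··
·──────··
·──────··
·········
·········

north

·········
·········
··───██··
·███─██··
·███▲██··
·▣─────··
·──────··
·──────··
·········

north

·········
·········
··────█··
··───██··
·███▲██··
·███─██··
·▣─────··
·──────··
·──────··

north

·········
·········
··────█··
··────█··
··──▲██··
·███─██··
·███─██··
·▣─────··
·──────··

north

·········
·········
··██──█··
··────█··
··──▲─█··
··───██··
·███─██··
·███─██··
·▣─────··

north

·········
·········
··██──█··
··██──█··
··──▲─█··
··────█··
··───██··
·███─██··
·███─██··

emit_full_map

·██──█
·██──█
·──▲─█
·────█
·───██
███─██
███─██
▣─────
──────
──────

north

·········
·········
··██──█··
··██──█··
··██▲─█··
··────█··
··────█··
··───██··
·███─██··

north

·········
·········
··██───··
··██──█··
··██▲─█··
··██──█··
··────█··
··────█··
··───██··

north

·········
·········
··██──█··
··██───··
··██▲─█··
··██──█··
··██──█··
··────█··
··────█··

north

·········
·········
··██──█··
··██──█··
··██▲──··
··██──█··
··██──█··
··██──█··
··────█··

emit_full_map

·██──█
·██──█
·██▲──
·██──█
·██──█
·██──█
·────█
·────█
·───██
███─██
███─██
▣─────
──────
──────

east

·········
·········
·██──██··
·██──█─··
·██─▲─▣··
·██──█─··
·██──██··
·██──█···
·────█···

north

·········
·········
··█──██··
·██──██··
·██─▲█─··
·██───▣··
·██──█─··
·██──██··
·██──█···

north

·········
·········
··─▢──█··
··█──██··
·██─▲██··
·██──█─··
·██───▣··
·██──█─··
·██──██··

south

·········
··─▢──█··
··█──██··
·██──██··
·██─▲█─··
·██───▣··
·██──█─··
·██──██··
·██──█···

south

··─▢──█··
··█──██··
·██──██··
·██──█─··
·██─▲─▣··
·██──█─··
·██──██··
·██──█···
·────█···

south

··█──██··
·██──██··
·██──█─··
·██───▣··
·██─▲█─··
·██──██··
·██──██··
·────█···
·────█···

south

·██──██··
·██──█─··
·██───▣··
·██──█─··
·██─▲██··
·██──██··
·────██··
·────█···
·───██···

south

·██──█─··
·██───▣··
·██──█─··
·██──██··
·██─▲██··
·────██··
·────██··
·───██···
███─██···

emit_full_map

··─▢──█
··█──██
·██──██
·██──█─
·██───▣
·██──█─
·██──██
·██─▲██
·────██
·────██
·───██·
███─██·
███─██·
▣─────·
──────·
──────·

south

·██───▣··
·██──█─··
·██──██··
·██──██··
·───▲██··
·────██··
·───███··
███─██···
███─██···

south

·██──█─··
·██──██··
·██──██··
·────██··
·───▲██··
·───███··
███─███··
███─██···
▣─────···

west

··██──█─·
··██──██·
··██──██·
··────██·
··──▲─██·
··───███·
·███─███·
·███─██··
·▣─────··

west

···██──█─
···██──██
··███──██
··─────██
··──▲──██
··────███
··███─███
··███─██·
··▣─────·

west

····██──█
····██──█
··████──█
··──────█
··▣─▲───█
··─────██
··████─██
···███─██
···▣─────

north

····██───
····██──█
··████──█
··████──█
··──▲───█
··▣─────█
··─────██
··████─██
···███─██

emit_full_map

···─▢──█
···█──██
··██──██
··██──█─
··██───▣
··██──█─
████──██
████──██
──▲───██
▣─────██
─────███
████─███
·███─██·
·▣─────·
·──────·
·──────·

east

···██───▣
···██──█─
·████──██
·████──██
·───▲──██
·▣─────██
·─────███
·████─███
··███─██·

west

····██───
····██──█
··████──█
··████──█
··──▲───█
··▣─────█
··─────██
··████─██
···███─██

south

····██──█
··████──█
··████──█
··──────█
··▣─▲───█
··─────██
··████─██
···███─██
···▣─────

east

···██──█─
·████──██
·████──██
·──────██
·▣──▲──██
·─────███
·████─███
··███─██·
··▣─────·

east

··██──█─·
████──██·
████──██·
──────██·
▣───▲─██·
─────███·
████─███·
·███─██··
·▣─────··

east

·██──█─··
███──██··
███──██··
─────██··
────▲██··
────███··
███─███··
███─██···
▣─────···

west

··██──█─·
████──██·
████──██·
──────██·
▣───▲─██·
─────███·
████─███·
·███─██··
·▣─────··

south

████──██·
████──██·
──────██·
▣─────██·
────▲███·
████─███·
·███─██··
·▣─────··
·──────··

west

·████──██
·████──██
·──────██
·▣─────██
·───▲─███
·████─███
··███─██·
··▣─────·
··──────·

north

···██──█─
·████──██
·████──██
·──────██
·▣──▲──██
·─────███
·████─███
··███─██·
··▣─────·

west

····██──█
··████──█
··████──█
··──────█
··▣─▲───█
··─────██
··████─██
···███─██
···▣─────

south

··████──█
··████──█
··──────█
··▣─────█
··──▲──██
··████─██
··████─██
···▣─────
···──────

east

·████──██
·████──██
·──────██
·▣─────██
·───▲─███
·████─███
·████─██·
··▣─────·
··──────·

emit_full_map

···─▢──█
···█──██
··██──██
··██──█─
··██───▣
··██──█─
████──██
████──██
──────██
▣─────██
───▲─███
████─███
████─██·
·▣─────·
·──────·
·──────·
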